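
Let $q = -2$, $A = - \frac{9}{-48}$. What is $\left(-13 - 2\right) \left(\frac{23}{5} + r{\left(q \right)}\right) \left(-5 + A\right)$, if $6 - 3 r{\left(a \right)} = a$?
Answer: $\frac{8393}{16} \approx 524.56$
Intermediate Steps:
$A = \frac{3}{16}$ ($A = \left(-9\right) \left(- \frac{1}{48}\right) = \frac{3}{16} \approx 0.1875$)
$r{\left(a \right)} = 2 - \frac{a}{3}$
$\left(-13 - 2\right) \left(\frac{23}{5} + r{\left(q \right)}\right) \left(-5 + A\right) = \left(-13 - 2\right) \left(\frac{23}{5} + \left(2 - - \frac{2}{3}\right)\right) \left(-5 + \frac{3}{16}\right) = - 15 \left(23 \cdot \frac{1}{5} + \left(2 + \frac{2}{3}\right)\right) \left(- \frac{77}{16}\right) = - 15 \left(\frac{23}{5} + \frac{8}{3}\right) \left(- \frac{77}{16}\right) = \left(-15\right) \frac{109}{15} \left(- \frac{77}{16}\right) = \left(-109\right) \left(- \frac{77}{16}\right) = \frac{8393}{16}$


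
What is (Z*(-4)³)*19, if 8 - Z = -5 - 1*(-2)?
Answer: -13376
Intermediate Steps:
Z = 11 (Z = 8 - (-5 - 1*(-2)) = 8 - (-5 + 2) = 8 - 1*(-3) = 8 + 3 = 11)
(Z*(-4)³)*19 = (11*(-4)³)*19 = (11*(-64))*19 = -704*19 = -13376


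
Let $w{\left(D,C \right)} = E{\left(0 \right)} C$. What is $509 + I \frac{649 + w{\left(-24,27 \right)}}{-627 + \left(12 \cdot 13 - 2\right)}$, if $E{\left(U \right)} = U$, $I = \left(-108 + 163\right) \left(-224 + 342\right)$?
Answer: $- \frac{361023}{43} \approx -8395.9$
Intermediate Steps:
$I = 6490$ ($I = 55 \cdot 118 = 6490$)
$w{\left(D,C \right)} = 0$ ($w{\left(D,C \right)} = 0 C = 0$)
$509 + I \frac{649 + w{\left(-24,27 \right)}}{-627 + \left(12 \cdot 13 - 2\right)} = 509 + 6490 \frac{649 + 0}{-627 + \left(12 \cdot 13 - 2\right)} = 509 + 6490 \frac{649}{-627 + \left(156 - 2\right)} = 509 + 6490 \frac{649}{-627 + 154} = 509 + 6490 \frac{649}{-473} = 509 + 6490 \cdot 649 \left(- \frac{1}{473}\right) = 509 + 6490 \left(- \frac{59}{43}\right) = 509 - \frac{382910}{43} = - \frac{361023}{43}$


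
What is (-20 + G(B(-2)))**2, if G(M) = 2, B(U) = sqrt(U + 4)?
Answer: 324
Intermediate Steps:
B(U) = sqrt(4 + U)
(-20 + G(B(-2)))**2 = (-20 + 2)**2 = (-18)**2 = 324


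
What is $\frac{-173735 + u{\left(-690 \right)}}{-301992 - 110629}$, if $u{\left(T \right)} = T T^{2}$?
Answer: $\frac{328682735}{412621} \approx 796.57$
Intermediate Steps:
$u{\left(T \right)} = T^{3}$
$\frac{-173735 + u{\left(-690 \right)}}{-301992 - 110629} = \frac{-173735 + \left(-690\right)^{3}}{-301992 - 110629} = \frac{-173735 - 328509000}{-412621} = \left(-328682735\right) \left(- \frac{1}{412621}\right) = \frac{328682735}{412621}$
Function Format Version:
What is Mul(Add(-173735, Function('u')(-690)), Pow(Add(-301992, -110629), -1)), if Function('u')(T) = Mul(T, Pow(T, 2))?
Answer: Rational(328682735, 412621) ≈ 796.57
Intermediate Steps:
Function('u')(T) = Pow(T, 3)
Mul(Add(-173735, Function('u')(-690)), Pow(Add(-301992, -110629), -1)) = Mul(Add(-173735, Pow(-690, 3)), Pow(Add(-301992, -110629), -1)) = Mul(Add(-173735, -328509000), Pow(-412621, -1)) = Mul(-328682735, Rational(-1, 412621)) = Rational(328682735, 412621)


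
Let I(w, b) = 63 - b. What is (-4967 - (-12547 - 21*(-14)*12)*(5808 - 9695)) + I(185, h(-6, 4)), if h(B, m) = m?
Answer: -35061761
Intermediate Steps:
(-4967 - (-12547 - 21*(-14)*12)*(5808 - 9695)) + I(185, h(-6, 4)) = (-4967 - (-12547 - 21*(-14)*12)*(5808 - 9695)) + (63 - 1*4) = (-4967 - (-12547 + 294*12)*(-3887)) + (63 - 4) = (-4967 - (-12547 + 3528)*(-3887)) + 59 = (-4967 - (-9019)*(-3887)) + 59 = (-4967 - 1*35056853) + 59 = (-4967 - 35056853) + 59 = -35061820 + 59 = -35061761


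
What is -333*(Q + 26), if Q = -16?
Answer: -3330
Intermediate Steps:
-333*(Q + 26) = -333*(-16 + 26) = -333*10 = -3330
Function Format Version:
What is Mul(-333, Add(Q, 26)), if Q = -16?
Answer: -3330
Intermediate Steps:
Mul(-333, Add(Q, 26)) = Mul(-333, Add(-16, 26)) = Mul(-333, 10) = -3330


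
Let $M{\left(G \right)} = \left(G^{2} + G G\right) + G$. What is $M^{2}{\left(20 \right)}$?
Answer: $672400$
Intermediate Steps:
$M{\left(G \right)} = G + 2 G^{2}$ ($M{\left(G \right)} = \left(G^{2} + G^{2}\right) + G = 2 G^{2} + G = G + 2 G^{2}$)
$M^{2}{\left(20 \right)} = \left(20 \left(1 + 2 \cdot 20\right)\right)^{2} = \left(20 \left(1 + 40\right)\right)^{2} = \left(20 \cdot 41\right)^{2} = 820^{2} = 672400$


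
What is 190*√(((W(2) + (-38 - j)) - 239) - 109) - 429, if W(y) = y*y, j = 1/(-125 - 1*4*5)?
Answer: -429 + 38*I*√8031405/29 ≈ -429.0 + 3713.5*I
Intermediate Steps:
j = -1/145 (j = 1/(-125 - 4*5) = 1/(-125 - 20) = 1/(-145) = -1/145 ≈ -0.0068966)
W(y) = y²
190*√(((W(2) + (-38 - j)) - 239) - 109) - 429 = 190*√(((2² + (-38 - 1*(-1/145))) - 239) - 109) - 429 = 190*√(((4 + (-38 + 1/145)) - 239) - 109) - 429 = 190*√(((4 - 5509/145) - 239) - 109) - 429 = 190*√((-4929/145 - 239) - 109) - 429 = 190*√(-39584/145 - 109) - 429 = 190*√(-55389/145) - 429 = 190*(I*√8031405/145) - 429 = 38*I*√8031405/29 - 429 = -429 + 38*I*√8031405/29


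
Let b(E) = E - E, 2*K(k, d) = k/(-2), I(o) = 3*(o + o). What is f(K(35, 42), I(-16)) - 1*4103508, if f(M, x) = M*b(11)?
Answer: -4103508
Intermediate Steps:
I(o) = 6*o (I(o) = 3*(2*o) = 6*o)
K(k, d) = -k/4 (K(k, d) = (k/(-2))/2 = (k*(-½))/2 = (-k/2)/2 = -k/4)
b(E) = 0
f(M, x) = 0 (f(M, x) = M*0 = 0)
f(K(35, 42), I(-16)) - 1*4103508 = 0 - 1*4103508 = 0 - 4103508 = -4103508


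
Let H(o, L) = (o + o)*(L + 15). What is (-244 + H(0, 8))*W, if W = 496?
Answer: -121024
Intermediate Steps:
H(o, L) = 2*o*(15 + L) (H(o, L) = (2*o)*(15 + L) = 2*o*(15 + L))
(-244 + H(0, 8))*W = (-244 + 2*0*(15 + 8))*496 = (-244 + 2*0*23)*496 = (-244 + 0)*496 = -244*496 = -121024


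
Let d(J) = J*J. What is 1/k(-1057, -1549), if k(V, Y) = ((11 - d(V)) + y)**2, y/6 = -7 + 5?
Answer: 1/1248247562500 ≈ 8.0112e-13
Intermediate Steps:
d(J) = J**2
y = -12 (y = 6*(-7 + 5) = 6*(-2) = -12)
k(V, Y) = (-1 - V**2)**2 (k(V, Y) = ((11 - V**2) - 12)**2 = (-1 - V**2)**2)
1/k(-1057, -1549) = 1/((1 + (-1057)**2)**2) = 1/((1 + 1117249)**2) = 1/(1117250**2) = 1/1248247562500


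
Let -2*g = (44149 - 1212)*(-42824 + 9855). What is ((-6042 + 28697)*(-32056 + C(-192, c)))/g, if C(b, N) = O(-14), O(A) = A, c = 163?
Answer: -1453091700/1415589953 ≈ -1.0265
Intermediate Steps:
C(b, N) = -14
g = 1415589953/2 (g = -(44149 - 1212)*(-42824 + 9855)/2 = -42937*(-32969)/2 = -½*(-1415589953) = 1415589953/2 ≈ 7.0779e+8)
((-6042 + 28697)*(-32056 + C(-192, c)))/g = ((-6042 + 28697)*(-32056 - 14))/(1415589953/2) = (22655*(-32070))*(2/1415589953) = -726545850*2/1415589953 = -1453091700/1415589953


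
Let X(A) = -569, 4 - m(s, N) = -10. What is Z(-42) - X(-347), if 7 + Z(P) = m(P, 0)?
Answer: 576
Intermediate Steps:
m(s, N) = 14 (m(s, N) = 4 - 1*(-10) = 4 + 10 = 14)
Z(P) = 7 (Z(P) = -7 + 14 = 7)
Z(-42) - X(-347) = 7 - 1*(-569) = 7 + 569 = 576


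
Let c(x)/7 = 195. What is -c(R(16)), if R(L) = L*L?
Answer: -1365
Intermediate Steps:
R(L) = L**2
c(x) = 1365 (c(x) = 7*195 = 1365)
-c(R(16)) = -1*1365 = -1365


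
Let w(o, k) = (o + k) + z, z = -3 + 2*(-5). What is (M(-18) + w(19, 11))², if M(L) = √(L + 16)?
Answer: (17 + I*√2)² ≈ 287.0 + 48.083*I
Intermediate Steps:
z = -13 (z = -3 - 10 = -13)
M(L) = √(16 + L)
w(o, k) = -13 + k + o (w(o, k) = (o + k) - 13 = (k + o) - 13 = -13 + k + o)
(M(-18) + w(19, 11))² = (√(16 - 18) + (-13 + 11 + 19))² = (√(-2) + 17)² = (I*√2 + 17)² = (17 + I*√2)²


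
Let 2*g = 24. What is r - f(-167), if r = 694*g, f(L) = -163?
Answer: 8491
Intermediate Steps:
g = 12 (g = (½)*24 = 12)
r = 8328 (r = 694*12 = 8328)
r - f(-167) = 8328 - 1*(-163) = 8328 + 163 = 8491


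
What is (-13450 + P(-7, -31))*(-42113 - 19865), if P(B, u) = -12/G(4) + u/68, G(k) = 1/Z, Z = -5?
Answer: 28217064939/34 ≈ 8.2991e+8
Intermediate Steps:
G(k) = -⅕ (G(k) = 1/(-5) = -⅕)
P(B, u) = 60 + u/68 (P(B, u) = -12/(-⅕) + u/68 = -12*(-5) + u*(1/68) = 60 + u/68)
(-13450 + P(-7, -31))*(-42113 - 19865) = (-13450 + (60 + (1/68)*(-31)))*(-42113 - 19865) = (-13450 + (60 - 31/68))*(-61978) = (-13450 + 4049/68)*(-61978) = -910551/68*(-61978) = 28217064939/34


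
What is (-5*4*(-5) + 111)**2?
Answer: 44521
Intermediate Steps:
(-5*4*(-5) + 111)**2 = (-20*(-5) + 111)**2 = (100 + 111)**2 = 211**2 = 44521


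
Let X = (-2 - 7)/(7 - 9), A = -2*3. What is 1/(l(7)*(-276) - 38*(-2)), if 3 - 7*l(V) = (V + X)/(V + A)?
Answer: 7/2878 ≈ 0.0024322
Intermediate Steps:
A = -6
X = 9/2 (X = -9/(-2) = -9*(-½) = 9/2 ≈ 4.5000)
l(V) = 3/7 - (9/2 + V)/(7*(-6 + V)) (l(V) = 3/7 - (V + 9/2)/(7*(V - 6)) = 3/7 - (9/2 + V)/(7*(-6 + V)))
1/(l(7)*(-276) - 38*(-2)) = 1/(((-45 + 4*7)/(14*(-6 + 7)))*(-276) - 38*(-2)) = 1/(((1/14)*(-45 + 28)/1)*(-276) + 76) = 1/(((1/14)*1*(-17))*(-276) + 76) = 1/(-17/14*(-276) + 76) = 1/(2346/7 + 76) = 1/(2878/7) = 7/2878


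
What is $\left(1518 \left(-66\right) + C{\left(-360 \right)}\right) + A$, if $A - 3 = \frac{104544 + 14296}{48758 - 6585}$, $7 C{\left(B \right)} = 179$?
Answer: $- \frac{29567333188}{295211} \approx -1.0016 \cdot 10^{5}$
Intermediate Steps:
$C{\left(B \right)} = \frac{179}{7}$ ($C{\left(B \right)} = \frac{1}{7} \cdot 179 = \frac{179}{7}$)
$A = \frac{245359}{42173}$ ($A = 3 + \frac{104544 + 14296}{48758 - 6585} = 3 + \frac{118840}{42173} = \frac{245359}{42173} \approx 5.8179$)
$\left(1518 \left(-66\right) + C{\left(-360 \right)}\right) + A = \left(1518 \left(-66\right) + \frac{179}{7}\right) + \frac{245359}{42173} = \left(-100188 + \frac{179}{7}\right) + \frac{245359}{42173} = - \frac{701137}{7} + \frac{245359}{42173} = - \frac{29567333188}{295211}$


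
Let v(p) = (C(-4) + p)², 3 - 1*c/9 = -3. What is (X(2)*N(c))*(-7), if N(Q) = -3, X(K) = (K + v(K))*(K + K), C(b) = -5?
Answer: 924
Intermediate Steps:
c = 54 (c = 27 - 9*(-3) = 27 + 27 = 54)
v(p) = (-5 + p)²
X(K) = 2*K*(K + (-5 + K)²) (X(K) = (K + (-5 + K)²)*(K + K) = (K + (-5 + K)²)*(2*K) = 2*K*(K + (-5 + K)²))
(X(2)*N(c))*(-7) = ((2*2*(2 + (-5 + 2)²))*(-3))*(-7) = ((2*2*(2 + (-3)²))*(-3))*(-7) = ((2*2*(2 + 9))*(-3))*(-7) = ((2*2*11)*(-3))*(-7) = (44*(-3))*(-7) = -132*(-7) = 924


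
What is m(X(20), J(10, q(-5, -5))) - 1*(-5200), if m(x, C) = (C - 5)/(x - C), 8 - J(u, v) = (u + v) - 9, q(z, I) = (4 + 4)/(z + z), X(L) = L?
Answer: 317214/61 ≈ 5200.2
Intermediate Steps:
q(z, I) = 4/z (q(z, I) = 8/((2*z)) = 8*(1/(2*z)) = 4/z)
J(u, v) = 17 - u - v (J(u, v) = 8 - ((u + v) - 9) = 8 - (-9 + u + v) = 8 + (9 - u - v) = 17 - u - v)
m(x, C) = (-5 + C)/(x - C)
m(X(20), J(10, q(-5, -5))) - 1*(-5200) = (5 - (17 - 1*10 - 4/(-5)))/((17 - 1*10 - 4/(-5)) - 1*20) - 1*(-5200) = (5 - (17 - 10 - 4*(-1)/5))/((17 - 10 - 4*(-1)/5) - 20) + 5200 = (5 - (17 - 10 - 1*(-4/5)))/((17 - 10 - 1*(-4/5)) - 20) + 5200 = (5 - (17 - 10 + 4/5))/((17 - 10 + 4/5) - 20) + 5200 = (5 - 1*39/5)/(39/5 - 20) + 5200 = (5 - 39/5)/(-61/5) + 5200 = -5/61*(-14/5) + 5200 = 14/61 + 5200 = 317214/61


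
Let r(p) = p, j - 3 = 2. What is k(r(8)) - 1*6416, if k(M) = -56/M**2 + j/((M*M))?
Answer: -410675/64 ≈ -6416.8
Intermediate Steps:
j = 5 (j = 3 + 2 = 5)
k(M) = -51/M**2 (k(M) = -56/M**2 + 5/((M*M)) = -56/M**2 + 5/(M**2) = -56/M**2 + 5/M**2 = -51/M**2)
k(r(8)) - 1*6416 = -51/8**2 - 1*6416 = -51*1/64 - 6416 = -51/64 - 6416 = -410675/64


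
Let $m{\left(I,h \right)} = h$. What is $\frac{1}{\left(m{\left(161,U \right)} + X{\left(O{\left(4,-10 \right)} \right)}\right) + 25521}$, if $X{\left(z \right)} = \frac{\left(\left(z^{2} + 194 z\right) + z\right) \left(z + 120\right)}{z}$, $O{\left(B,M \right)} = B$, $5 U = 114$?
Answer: $\frac{5}{251099} \approx 1.9912 \cdot 10^{-5}$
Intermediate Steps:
$U = \frac{114}{5}$ ($U = \frac{1}{5} \cdot 114 = \frac{114}{5} \approx 22.8$)
$X{\left(z \right)} = \frac{\left(120 + z\right) \left(z^{2} + 195 z\right)}{z}$ ($X{\left(z \right)} = \frac{\left(z^{2} + 195 z\right) \left(120 + z\right)}{z} = \frac{\left(120 + z\right) \left(z^{2} + 195 z\right)}{z}$)
$\frac{1}{\left(m{\left(161,U \right)} + X{\left(O{\left(4,-10 \right)} \right)}\right) + 25521} = \frac{1}{\left(\frac{114}{5} + \left(23400 + 4^{2} + 315 \cdot 4\right)\right) + 25521} = \frac{1}{\left(\frac{114}{5} + \left(23400 + 16 + 1260\right)\right) + 25521} = \frac{1}{\left(\frac{114}{5} + 24676\right) + 25521} = \frac{1}{\frac{123494}{5} + 25521} = \frac{1}{\frac{251099}{5}} = \frac{5}{251099}$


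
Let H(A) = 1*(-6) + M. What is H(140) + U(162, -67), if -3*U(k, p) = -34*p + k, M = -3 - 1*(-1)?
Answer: -2464/3 ≈ -821.33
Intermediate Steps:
M = -2 (M = -3 + 1 = -2)
U(k, p) = -k/3 + 34*p/3 (U(k, p) = -(-34*p + k)/3 = -(k - 34*p)/3 = -k/3 + 34*p/3)
H(A) = -8 (H(A) = 1*(-6) - 2 = -6 - 2 = -8)
H(140) + U(162, -67) = -8 + (-⅓*162 + (34/3)*(-67)) = -8 + (-54 - 2278/3) = -8 - 2440/3 = -2464/3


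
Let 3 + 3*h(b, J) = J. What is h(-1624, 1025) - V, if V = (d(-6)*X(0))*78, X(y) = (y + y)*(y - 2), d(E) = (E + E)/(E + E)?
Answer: 1022/3 ≈ 340.67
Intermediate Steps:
h(b, J) = -1 + J/3
d(E) = 1 (d(E) = (2*E)/((2*E)) = (2*E)*(1/(2*E)) = 1)
X(y) = 2*y*(-2 + y) (X(y) = (2*y)*(-2 + y) = 2*y*(-2 + y))
V = 0 (V = (1*(2*0*(-2 + 0)))*78 = (1*(2*0*(-2)))*78 = (1*0)*78 = 0*78 = 0)
h(-1624, 1025) - V = (-1 + (⅓)*1025) - 1*0 = (-1 + 1025/3) + 0 = 1022/3 + 0 = 1022/3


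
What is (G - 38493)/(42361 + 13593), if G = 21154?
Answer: -17339/55954 ≈ -0.30988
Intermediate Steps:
(G - 38493)/(42361 + 13593) = (21154 - 38493)/(42361 + 13593) = -17339/55954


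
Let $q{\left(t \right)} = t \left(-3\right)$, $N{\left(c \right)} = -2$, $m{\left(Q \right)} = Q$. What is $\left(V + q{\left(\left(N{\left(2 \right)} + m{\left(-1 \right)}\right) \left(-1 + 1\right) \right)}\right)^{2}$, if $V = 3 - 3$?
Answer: $0$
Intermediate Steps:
$q{\left(t \right)} = - 3 t$
$V = 0$
$\left(V + q{\left(\left(N{\left(2 \right)} + m{\left(-1 \right)}\right) \left(-1 + 1\right) \right)}\right)^{2} = \left(0 - 3 \left(-2 - 1\right) \left(-1 + 1\right)\right)^{2} = \left(0 - 3 \left(\left(-3\right) 0\right)\right)^{2} = \left(0 - 0\right)^{2} = \left(0 + 0\right)^{2} = 0^{2} = 0$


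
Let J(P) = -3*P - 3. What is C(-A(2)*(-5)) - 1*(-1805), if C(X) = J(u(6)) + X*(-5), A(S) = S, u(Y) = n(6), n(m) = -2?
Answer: 1758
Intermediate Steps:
u(Y) = -2
J(P) = -3 - 3*P
C(X) = 3 - 5*X (C(X) = (-3 - 3*(-2)) + X*(-5) = (-3 + 6) - 5*X = 3 - 5*X)
C(-A(2)*(-5)) - 1*(-1805) = (3 - 5*(-1*2)*(-5)) - 1*(-1805) = (3 - (-10)*(-5)) + 1805 = (3 - 5*10) + 1805 = (3 - 50) + 1805 = -47 + 1805 = 1758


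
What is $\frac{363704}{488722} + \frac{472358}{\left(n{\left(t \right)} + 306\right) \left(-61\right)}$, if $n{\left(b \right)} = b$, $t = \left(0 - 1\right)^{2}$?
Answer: $- \frac{112020330834}{4576148447} \approx -24.479$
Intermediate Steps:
$t = 1$ ($t = \left(0 + \left(-2 + 1\right)\right)^{2} = \left(0 - 1\right)^{2} = \left(-1\right)^{2} = 1$)
$\frac{363704}{488722} + \frac{472358}{\left(n{\left(t \right)} + 306\right) \left(-61\right)} = \frac{363704}{488722} + \frac{472358}{\left(1 + 306\right) \left(-61\right)} = 363704 \cdot \frac{1}{488722} + \frac{472358}{307 \left(-61\right)} = \frac{181852}{244361} + \frac{472358}{-18727} = \frac{181852}{244361} + 472358 \left(- \frac{1}{18727}\right) = \frac{181852}{244361} - \frac{472358}{18727} = - \frac{112020330834}{4576148447}$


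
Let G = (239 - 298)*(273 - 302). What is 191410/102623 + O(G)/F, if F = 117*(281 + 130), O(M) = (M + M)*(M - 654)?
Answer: 380397265312/4934832201 ≈ 77.084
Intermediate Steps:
G = 1711 (G = -59*(-29) = 1711)
O(M) = 2*M*(-654 + M) (O(M) = (2*M)*(-654 + M) = 2*M*(-654 + M))
F = 48087 (F = 117*411 = 48087)
191410/102623 + O(G)/F = 191410/102623 + (2*1711*(-654 + 1711))/48087 = 191410*(1/102623) + (2*1711*1057)*(1/48087) = 191410/102623 + 3617054*(1/48087) = 191410/102623 + 3617054/48087 = 380397265312/4934832201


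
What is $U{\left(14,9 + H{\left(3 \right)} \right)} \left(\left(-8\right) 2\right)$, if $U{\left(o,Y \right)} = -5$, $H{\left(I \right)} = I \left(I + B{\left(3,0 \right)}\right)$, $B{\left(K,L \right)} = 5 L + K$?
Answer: $80$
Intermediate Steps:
$B{\left(K,L \right)} = K + 5 L$
$H{\left(I \right)} = I \left(3 + I\right)$ ($H{\left(I \right)} = I \left(I + \left(3 + 5 \cdot 0\right)\right) = I \left(I + \left(3 + 0\right)\right) = I \left(I + 3\right) = I \left(3 + I\right)$)
$U{\left(14,9 + H{\left(3 \right)} \right)} \left(\left(-8\right) 2\right) = - 5 \left(\left(-8\right) 2\right) = \left(-5\right) \left(-16\right) = 80$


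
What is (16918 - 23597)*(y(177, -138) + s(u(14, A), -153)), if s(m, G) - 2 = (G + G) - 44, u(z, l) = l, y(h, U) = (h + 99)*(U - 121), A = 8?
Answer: 479765928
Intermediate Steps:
y(h, U) = (-121 + U)*(99 + h) (y(h, U) = (99 + h)*(-121 + U) = (-121 + U)*(99 + h))
s(m, G) = -42 + 2*G (s(m, G) = 2 + ((G + G) - 44) = 2 + (2*G - 44) = 2 + (-44 + 2*G) = -42 + 2*G)
(16918 - 23597)*(y(177, -138) + s(u(14, A), -153)) = (16918 - 23597)*((-11979 - 121*177 + 99*(-138) - 138*177) + (-42 + 2*(-153))) = -6679*((-11979 - 21417 - 13662 - 24426) + (-42 - 306)) = -6679*(-71484 - 348) = -6679*(-71832) = 479765928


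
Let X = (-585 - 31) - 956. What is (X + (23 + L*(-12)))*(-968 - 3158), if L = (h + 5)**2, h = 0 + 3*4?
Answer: 20700142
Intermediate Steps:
h = 12 (h = 0 + 12 = 12)
L = 289 (L = (12 + 5)**2 = 17**2 = 289)
X = -1572 (X = -616 - 956 = -1572)
(X + (23 + L*(-12)))*(-968 - 3158) = (-1572 + (23 + 289*(-12)))*(-968 - 3158) = (-1572 + (23 - 3468))*(-4126) = (-1572 - 3445)*(-4126) = -5017*(-4126) = 20700142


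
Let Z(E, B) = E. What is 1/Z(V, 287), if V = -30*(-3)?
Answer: 1/90 ≈ 0.011111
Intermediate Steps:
V = 90
1/Z(V, 287) = 1/90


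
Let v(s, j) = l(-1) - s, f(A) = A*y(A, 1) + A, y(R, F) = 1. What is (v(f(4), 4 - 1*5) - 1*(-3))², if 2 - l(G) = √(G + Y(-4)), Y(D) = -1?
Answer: (3 + I*√2)² ≈ 7.0 + 8.4853*I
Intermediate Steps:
l(G) = 2 - √(-1 + G) (l(G) = 2 - √(G - 1) = 2 - √(-1 + G))
f(A) = 2*A (f(A) = A*1 + A = A + A = 2*A)
v(s, j) = 2 - s - I*√2 (v(s, j) = (2 - √(-1 - 1)) - s = (2 - √(-2)) - s = (2 - I*√2) - s = 2 - s - I*√2)
(v(f(4), 4 - 1*5) - 1*(-3))² = ((2 - 2*4 - I*√2) - 1*(-3))² = ((2 - 1*8 - I*√2) + 3)² = ((2 - 8 - I*√2) + 3)² = ((-6 - I*√2) + 3)² = (-3 - I*√2)²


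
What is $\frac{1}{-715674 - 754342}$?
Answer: $- \frac{1}{1470016} \approx -6.8026 \cdot 10^{-7}$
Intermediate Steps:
$\frac{1}{-715674 - 754342} = \frac{1}{-1470016} = - \frac{1}{1470016}$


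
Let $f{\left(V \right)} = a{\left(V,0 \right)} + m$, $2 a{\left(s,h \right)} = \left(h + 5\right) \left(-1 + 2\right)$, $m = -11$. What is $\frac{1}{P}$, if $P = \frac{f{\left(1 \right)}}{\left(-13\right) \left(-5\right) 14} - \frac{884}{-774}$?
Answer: $\frac{704340}{797861} \approx 0.88279$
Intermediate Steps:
$a{\left(s,h \right)} = \frac{5}{2} + \frac{h}{2}$ ($a{\left(s,h \right)} = \frac{\left(h + 5\right) \left(-1 + 2\right)}{2} = \frac{\left(5 + h\right) 1}{2} = \frac{5 + h}{2} = \frac{5}{2} + \frac{h}{2}$)
$f{\left(V \right)} = - \frac{17}{2}$ ($f{\left(V \right)} = \left(\frac{5}{2} + \frac{1}{2} \cdot 0\right) - 11 = \left(\frac{5}{2} + 0\right) - 11 = \frac{5}{2} - 11 = - \frac{17}{2}$)
$P = \frac{797861}{704340}$ ($P = - \frac{17}{2 \left(-13\right) \left(-5\right) 14} - \frac{884}{-774} = - \frac{17}{2 \cdot 65 \cdot 14} - - \frac{442}{387} = - \frac{17}{2 \cdot 910} + \frac{442}{387} = \left(- \frac{17}{2}\right) \frac{1}{910} + \frac{442}{387} = - \frac{17}{1820} + \frac{442}{387} = \frac{797861}{704340} \approx 1.1328$)
$\frac{1}{P} = \frac{1}{\frac{797861}{704340}} = \frac{704340}{797861}$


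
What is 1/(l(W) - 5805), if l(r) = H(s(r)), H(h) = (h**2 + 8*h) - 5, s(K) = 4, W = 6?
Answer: -1/5762 ≈ -0.00017355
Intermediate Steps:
H(h) = -5 + h**2 + 8*h
l(r) = 43 (l(r) = -5 + 4**2 + 8*4 = -5 + 16 + 32 = 43)
1/(l(W) - 5805) = 1/(43 - 5805) = 1/(-5762) = -1/5762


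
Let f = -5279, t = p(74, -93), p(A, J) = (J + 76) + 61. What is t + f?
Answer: -5235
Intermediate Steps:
p(A, J) = 137 + J (p(A, J) = (76 + J) + 61 = 137 + J)
t = 44 (t = 137 - 93 = 44)
t + f = 44 - 5279 = -5235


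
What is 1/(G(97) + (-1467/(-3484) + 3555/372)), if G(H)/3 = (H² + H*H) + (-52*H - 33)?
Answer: 27001/1113331626 ≈ 2.4252e-5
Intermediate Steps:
G(H) = -99 - 156*H + 6*H² (G(H) = 3*((H² + H*H) + (-52*H - 33)) = 3*((H² + H²) + (-33 - 52*H)) = 3*(2*H² + (-33 - 52*H)) = 3*(-33 - 52*H + 2*H²) = -99 - 156*H + 6*H²)
1/(G(97) + (-1467/(-3484) + 3555/372)) = 1/((-99 - 156*97 + 6*97²) + (-1467/(-3484) + 3555/372)) = 1/((-99 - 15132 + 6*9409) + (-1467*(-1/3484) + 3555*(1/372))) = 1/((-99 - 15132 + 56454) + (1467/3484 + 1185/124)) = 1/(41223 + 269403/27001) = 1/(1113331626/27001) = 27001/1113331626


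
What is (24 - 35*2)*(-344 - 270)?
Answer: 28244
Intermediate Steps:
(24 - 35*2)*(-344 - 270) = (24 - 70)*(-614) = -46*(-614) = 28244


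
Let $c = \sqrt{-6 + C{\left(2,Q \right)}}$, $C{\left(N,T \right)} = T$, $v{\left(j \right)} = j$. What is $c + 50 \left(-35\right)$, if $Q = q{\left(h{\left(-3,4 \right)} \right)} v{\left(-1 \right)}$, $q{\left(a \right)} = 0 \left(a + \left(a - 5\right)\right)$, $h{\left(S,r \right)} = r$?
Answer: $-1750 + i \sqrt{6} \approx -1750.0 + 2.4495 i$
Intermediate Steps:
$q{\left(a \right)} = 0$ ($q{\left(a \right)} = 0 \left(a + \left(-5 + a\right)\right) = 0 \left(-5 + 2 a\right) = 0$)
$Q = 0$ ($Q = 0 \left(-1\right) = 0$)
$c = i \sqrt{6}$ ($c = \sqrt{-6 + 0} = \sqrt{-6} = i \sqrt{6} \approx 2.4495 i$)
$c + 50 \left(-35\right) = i \sqrt{6} + 50 \left(-35\right) = i \sqrt{6} - 1750 = -1750 + i \sqrt{6}$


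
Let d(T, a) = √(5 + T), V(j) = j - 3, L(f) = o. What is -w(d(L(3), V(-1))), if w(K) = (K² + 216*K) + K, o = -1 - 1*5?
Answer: 1 - 217*I ≈ 1.0 - 217.0*I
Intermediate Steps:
o = -6 (o = -1 - 5 = -6)
L(f) = -6
V(j) = -3 + j
w(K) = K² + 217*K
-w(d(L(3), V(-1))) = -√(5 - 6)*(217 + √(5 - 6)) = -√(-1)*(217 + √(-1)) = -I*(217 + I)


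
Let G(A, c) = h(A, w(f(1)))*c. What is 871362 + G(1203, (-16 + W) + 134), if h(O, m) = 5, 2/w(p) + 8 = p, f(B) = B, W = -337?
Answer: 870267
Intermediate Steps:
w(p) = 2/(-8 + p)
G(A, c) = 5*c
871362 + G(1203, (-16 + W) + 134) = 871362 + 5*((-16 - 337) + 134) = 871362 + 5*(-353 + 134) = 871362 + 5*(-219) = 871362 - 1095 = 870267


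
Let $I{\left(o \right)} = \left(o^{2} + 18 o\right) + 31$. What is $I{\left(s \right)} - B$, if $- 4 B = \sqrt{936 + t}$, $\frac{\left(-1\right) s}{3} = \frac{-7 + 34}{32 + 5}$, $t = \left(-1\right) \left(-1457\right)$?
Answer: $- \frac{4946}{1369} + \frac{\sqrt{2393}}{4} \approx 8.6167$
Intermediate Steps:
$t = 1457$
$s = - \frac{81}{37}$ ($s = - 3 \frac{-7 + 34}{32 + 5} = - 3 \cdot \frac{27}{37} = - 3 \cdot 27 \cdot \frac{1}{37} = \left(-3\right) \frac{27}{37} = - \frac{81}{37} \approx -2.1892$)
$I{\left(o \right)} = 31 + o^{2} + 18 o$
$B = - \frac{\sqrt{2393}}{4}$ ($B = - \frac{\sqrt{936 + 1457}}{4} = - \frac{\sqrt{2393}}{4} \approx -12.23$)
$I{\left(s \right)} - B = \left(31 + \left(- \frac{81}{37}\right)^{2} + 18 \left(- \frac{81}{37}\right)\right) - - \frac{\sqrt{2393}}{4} = \left(31 + \frac{6561}{1369} - \frac{1458}{37}\right) + \frac{\sqrt{2393}}{4} = - \frac{4946}{1369} + \frac{\sqrt{2393}}{4}$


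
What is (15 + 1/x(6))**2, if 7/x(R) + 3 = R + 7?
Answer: 13225/49 ≈ 269.90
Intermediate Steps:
x(R) = 7/(4 + R) (x(R) = 7/(-3 + (R + 7)) = 7/(-3 + (7 + R)) = 7/(4 + R))
(15 + 1/x(6))**2 = (15 + 1/(7/(4 + 6)))**2 = (15 + 1/(7/10))**2 = (15 + 10/7)**2 = (115/7)**2 = 13225/49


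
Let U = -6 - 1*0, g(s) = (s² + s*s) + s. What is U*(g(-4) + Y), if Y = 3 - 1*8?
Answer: -138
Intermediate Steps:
Y = -5 (Y = 3 - 8 = -5)
g(s) = s + 2*s² (g(s) = (s² + s²) + s = 2*s² + s = s + 2*s²)
U = -6 (U = -6 + 0 = -6)
U*(g(-4) + Y) = -6*(-4*(1 + 2*(-4)) - 5) = -6*(-4*(1 - 8) - 5) = -6*(-4*(-7) - 5) = -6*(28 - 5) = -6*23 = -138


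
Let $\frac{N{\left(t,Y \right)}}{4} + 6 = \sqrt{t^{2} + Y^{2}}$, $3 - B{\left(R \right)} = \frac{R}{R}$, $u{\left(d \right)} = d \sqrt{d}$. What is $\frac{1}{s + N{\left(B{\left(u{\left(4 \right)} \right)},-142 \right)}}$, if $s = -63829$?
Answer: $- \frac{63853}{4076882921} - \frac{8 \sqrt{5042}}{4076882921} \approx -1.5802 \cdot 10^{-5}$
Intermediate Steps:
$u{\left(d \right)} = d^{\frac{3}{2}}$
$B{\left(R \right)} = 2$ ($B{\left(R \right)} = 3 - \frac{R}{R} = 3 - 1 = 2$)
$N{\left(t,Y \right)} = -24 + 4 \sqrt{Y^{2} + t^{2}}$ ($N{\left(t,Y \right)} = -24 + 4 \sqrt{t^{2} + Y^{2}} = -24 + 4 \sqrt{Y^{2} + t^{2}}$)
$\frac{1}{s + N{\left(B{\left(u{\left(4 \right)} \right)},-142 \right)}} = \frac{1}{-63829 - \left(24 - 4 \sqrt{\left(-142\right)^{2} + 2^{2}}\right)} = \frac{1}{-63829 - \left(24 - 4 \sqrt{20164 + 4}\right)} = \frac{1}{-63829 - \left(24 - 4 \sqrt{20168}\right)} = \frac{1}{-63829 - \left(24 - 4 \cdot 2 \sqrt{5042}\right)} = \frac{1}{-63829 - \left(24 - 8 \sqrt{5042}\right)} = \frac{1}{-63853 + 8 \sqrt{5042}}$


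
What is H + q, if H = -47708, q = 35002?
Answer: -12706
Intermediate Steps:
H + q = -47708 + 35002 = -12706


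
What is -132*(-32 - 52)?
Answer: 11088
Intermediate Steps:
-132*(-32 - 52) = -132*(-84) = 11088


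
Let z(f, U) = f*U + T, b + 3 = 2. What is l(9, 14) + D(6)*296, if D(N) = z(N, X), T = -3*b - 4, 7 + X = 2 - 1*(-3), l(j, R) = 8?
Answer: -3840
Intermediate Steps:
b = -1 (b = -3 + 2 = -1)
X = -2 (X = -7 + (2 - 1*(-3)) = -7 + (2 + 3) = -7 + 5 = -2)
T = -1 (T = -3*(-1) - 4 = 3 - 4 = -1)
z(f, U) = -1 + U*f (z(f, U) = f*U - 1 = U*f - 1 = -1 + U*f)
D(N) = -1 - 2*N
l(9, 14) + D(6)*296 = 8 + (-1 - 2*6)*296 = 8 + (-1 - 12)*296 = 8 - 13*296 = 8 - 3848 = -3840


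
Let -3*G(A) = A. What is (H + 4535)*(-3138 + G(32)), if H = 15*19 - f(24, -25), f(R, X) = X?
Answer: -15255290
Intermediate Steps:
G(A) = -A/3
H = 310 (H = 15*19 - 1*(-25) = 285 + 25 = 310)
(H + 4535)*(-3138 + G(32)) = (310 + 4535)*(-3138 - 1/3*32) = 4845*(-3138 - 32/3) = 4845*(-9446/3) = -15255290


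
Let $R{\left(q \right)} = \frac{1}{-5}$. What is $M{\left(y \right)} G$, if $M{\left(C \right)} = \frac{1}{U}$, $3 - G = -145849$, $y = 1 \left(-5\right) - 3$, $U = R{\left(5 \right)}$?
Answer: $-729260$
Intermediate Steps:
$R{\left(q \right)} = - \frac{1}{5}$
$U = - \frac{1}{5} \approx -0.2$
$y = -8$ ($y = -5 - 3 = -8$)
$G = 145852$ ($G = 3 - -145849 = 3 + 145849 = 145852$)
$M{\left(C \right)} = -5$ ($M{\left(C \right)} = \frac{1}{- \frac{1}{5}} = -5$)
$M{\left(y \right)} G = \left(-5\right) 145852 = -729260$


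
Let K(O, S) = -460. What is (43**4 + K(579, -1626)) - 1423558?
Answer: 1994783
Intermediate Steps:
(43**4 + K(579, -1626)) - 1423558 = (43**4 - 460) - 1423558 = (3418801 - 460) - 1423558 = 3418341 - 1423558 = 1994783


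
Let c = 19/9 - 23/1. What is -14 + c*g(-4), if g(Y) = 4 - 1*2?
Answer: -502/9 ≈ -55.778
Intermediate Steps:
g(Y) = 2 (g(Y) = 4 - 2 = 2)
c = -188/9 (c = 19*(⅑) - 23*1 = 19/9 - 23 = -188/9 ≈ -20.889)
-14 + c*g(-4) = -14 - 188/9*2 = -14 - 376/9 = -502/9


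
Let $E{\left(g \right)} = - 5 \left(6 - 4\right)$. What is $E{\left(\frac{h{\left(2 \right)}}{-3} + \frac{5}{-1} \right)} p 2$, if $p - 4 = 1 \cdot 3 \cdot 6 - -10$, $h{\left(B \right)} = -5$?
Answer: $-640$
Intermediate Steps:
$p = 32$ ($p = 4 - \left(-10 - 1 \cdot 3 \cdot 6\right) = 4 + \left(3 \cdot 6 + 10\right) = 4 + \left(18 + 10\right) = 4 + 28 = 32$)
$E{\left(g \right)} = -10$ ($E{\left(g \right)} = \left(-5\right) 2 = -10$)
$E{\left(\frac{h{\left(2 \right)}}{-3} + \frac{5}{-1} \right)} p 2 = \left(-10\right) 32 \cdot 2 = \left(-320\right) 2 = -640$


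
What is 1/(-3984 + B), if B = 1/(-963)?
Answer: -963/3836593 ≈ -0.00025100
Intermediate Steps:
B = -1/963 ≈ -0.0010384
1/(-3984 + B) = 1/(-3984 - 1/963) = 1/(-3836593/963) = -963/3836593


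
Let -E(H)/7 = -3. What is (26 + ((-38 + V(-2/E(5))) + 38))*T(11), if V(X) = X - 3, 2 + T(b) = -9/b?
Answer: -14911/231 ≈ -64.550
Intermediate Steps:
E(H) = 21 (E(H) = -7*(-3) = 21)
T(b) = -2 - 9/b
V(X) = -3 + X
(26 + ((-38 + V(-2/E(5))) + 38))*T(11) = (26 + ((-38 + (-3 - 2/21)) + 38))*(-2 - 9/11) = (26 + ((-38 - 65/21) + 38))*(-31/11) = (26 + (-863/21 + 38))*(-31/11) = (26 - 65/21)*(-31/11) = (481/21)*(-31/11) = -14911/231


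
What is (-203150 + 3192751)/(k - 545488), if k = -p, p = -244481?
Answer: -2989601/301007 ≈ -9.9320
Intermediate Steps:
k = 244481 (k = -1*(-244481) = 244481)
(-203150 + 3192751)/(k - 545488) = (-203150 + 3192751)/(244481 - 545488) = 2989601/(-301007) = 2989601*(-1/301007) = -2989601/301007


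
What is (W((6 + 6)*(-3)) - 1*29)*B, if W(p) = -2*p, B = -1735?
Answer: -74605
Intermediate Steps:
(W((6 + 6)*(-3)) - 1*29)*B = (-2*(6 + 6)*(-3) - 1*29)*(-1735) = (-24*(-3) - 29)*(-1735) = (-2*(-36) - 29)*(-1735) = (72 - 29)*(-1735) = 43*(-1735) = -74605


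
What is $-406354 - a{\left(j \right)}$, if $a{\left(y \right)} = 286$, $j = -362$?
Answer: $-406640$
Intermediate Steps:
$-406354 - a{\left(j \right)} = -406354 - 286 = -406640$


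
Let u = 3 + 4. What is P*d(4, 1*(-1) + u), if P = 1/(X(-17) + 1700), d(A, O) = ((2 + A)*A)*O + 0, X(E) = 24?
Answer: 36/431 ≈ 0.083527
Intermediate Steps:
u = 7
d(A, O) = A*O*(2 + A) (d(A, O) = (A*(2 + A))*O + 0 = A*O*(2 + A) + 0 = A*O*(2 + A))
P = 1/1724 (P = 1/(24 + 1700) = 1/1724 ≈ 0.00058005)
P*d(4, 1*(-1) + u) = (4*(1*(-1) + 7)*(2 + 4))/1724 = (4*(-1 + 7)*6)/1724 = (4*6*6)/1724 = (1/1724)*144 = 36/431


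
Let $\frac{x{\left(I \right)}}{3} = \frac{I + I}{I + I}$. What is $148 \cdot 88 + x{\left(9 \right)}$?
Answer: $13027$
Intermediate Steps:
$x{\left(I \right)} = 3$ ($x{\left(I \right)} = 3 \frac{I + I}{I + I} = 3 \frac{2 I}{2 I} = 3 \cdot 2 I \frac{1}{2 I} = 3 \cdot 1 = 3$)
$148 \cdot 88 + x{\left(9 \right)} = 148 \cdot 88 + 3 = 13024 + 3 = 13027$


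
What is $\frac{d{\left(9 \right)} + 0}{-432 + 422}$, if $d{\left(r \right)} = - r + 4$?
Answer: $\frac{1}{2} \approx 0.5$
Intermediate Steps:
$d{\left(r \right)} = 4 - r$
$\frac{d{\left(9 \right)} + 0}{-432 + 422} = \frac{\left(4 - 9\right) + 0}{-432 + 422} = \frac{\left(4 - 9\right) + 0}{-10} = \left(-5 + 0\right) \left(- \frac{1}{10}\right) = \left(-5\right) \left(- \frac{1}{10}\right) = \frac{1}{2}$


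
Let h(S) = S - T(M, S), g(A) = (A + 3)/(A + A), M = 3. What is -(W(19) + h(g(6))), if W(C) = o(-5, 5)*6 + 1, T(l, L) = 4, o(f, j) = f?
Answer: 129/4 ≈ 32.250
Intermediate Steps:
g(A) = (3 + A)/(2*A) (g(A) = (3 + A)/((2*A)) = (3 + A)*(1/(2*A)) = (3 + A)/(2*A))
h(S) = -4 + S (h(S) = S - 1*4 = S - 4 = -4 + S)
W(C) = -29 (W(C) = -5*6 + 1 = -30 + 1 = -29)
-(W(19) + h(g(6))) = -(-29 + (-4 + (½)*(3 + 6)/6)) = -(-29 + (-4 + (½)*(⅙)*9)) = -(-29 + (-4 + ¾)) = -(-29 - 13/4) = -1*(-129/4) = 129/4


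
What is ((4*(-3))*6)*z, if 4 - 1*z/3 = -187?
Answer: -41256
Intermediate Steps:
z = 573 (z = 12 - 3*(-187) = 12 + 561 = 573)
((4*(-3))*6)*z = ((4*(-3))*6)*573 = -12*6*573 = -72*573 = -41256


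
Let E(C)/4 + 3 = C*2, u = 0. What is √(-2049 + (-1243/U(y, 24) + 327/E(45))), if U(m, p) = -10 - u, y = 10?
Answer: I*√161788245/290 ≈ 43.861*I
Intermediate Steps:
U(m, p) = -10 (U(m, p) = -10 - 1*0 = -10 + 0 = -10)
E(C) = -12 + 8*C (E(C) = -12 + 4*(C*2) = -12 + 4*(2*C) = -12 + 8*C)
√(-2049 + (-1243/U(y, 24) + 327/E(45))) = √(-2049 + (-1243/(-10) + 327/(-12 + 8*45))) = √(-2049 + (-1243*(-⅒) + 327/(-12 + 360))) = √(-2049 + (1243/10 + 327/348)) = √(-2049 + (1243/10 + 327*(1/348))) = √(-2049 + (1243/10 + 109/116)) = √(-2049 + 72639/580) = √(-1115781/580) = I*√161788245/290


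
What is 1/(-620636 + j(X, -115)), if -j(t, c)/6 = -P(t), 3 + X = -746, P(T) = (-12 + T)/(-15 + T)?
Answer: -382/237080669 ≈ -1.6113e-6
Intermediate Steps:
P(T) = (-12 + T)/(-15 + T)
X = -749 (X = -3 - 746 = -749)
j(t, c) = 6*(-12 + t)/(-15 + t) (j(t, c) = -(-6)*(-12 + t)/(-15 + t) = 6*(-12 + t)/(-15 + t))
1/(-620636 + j(X, -115)) = 1/(-620636 + 6*(-12 - 749)/(-15 - 749)) = 1/(-620636 + 6*(-761)/(-764)) = 1/(-620636 + 6*(-1/764)*(-761)) = 1/(-620636 + 2283/382) = 1/(-237080669/382) = -382/237080669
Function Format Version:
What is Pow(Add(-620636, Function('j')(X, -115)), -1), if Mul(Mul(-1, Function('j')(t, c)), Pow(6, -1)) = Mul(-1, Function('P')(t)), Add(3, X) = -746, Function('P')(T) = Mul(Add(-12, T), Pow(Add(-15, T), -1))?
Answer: Rational(-382, 237080669) ≈ -1.6113e-6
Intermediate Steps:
Function('P')(T) = Mul(Pow(Add(-15, T), -1), Add(-12, T))
X = -749 (X = Add(-3, -746) = -749)
Function('j')(t, c) = Mul(6, Pow(Add(-15, t), -1), Add(-12, t)) (Function('j')(t, c) = Mul(-6, Mul(-1, Mul(Pow(Add(-15, t), -1), Add(-12, t)))) = Mul(-6, Mul(-1, Pow(Add(-15, t), -1), Add(-12, t))) = Mul(6, Pow(Add(-15, t), -1), Add(-12, t)))
Pow(Add(-620636, Function('j')(X, -115)), -1) = Pow(Add(-620636, Mul(6, Pow(Add(-15, -749), -1), Add(-12, -749))), -1) = Pow(Add(-620636, Mul(6, Pow(-764, -1), -761)), -1) = Pow(Add(-620636, Mul(6, Rational(-1, 764), -761)), -1) = Pow(Add(-620636, Rational(2283, 382)), -1) = Pow(Rational(-237080669, 382), -1) = Rational(-382, 237080669)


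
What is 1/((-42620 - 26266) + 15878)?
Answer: -1/53008 ≈ -1.8865e-5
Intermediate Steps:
1/((-42620 - 26266) + 15878) = 1/(-68886 + 15878) = 1/(-53008) = -1/53008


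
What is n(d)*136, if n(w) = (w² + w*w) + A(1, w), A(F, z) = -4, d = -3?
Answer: 1904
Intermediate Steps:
n(w) = -4 + 2*w² (n(w) = (w² + w*w) - 4 = (w² + w²) - 4 = 2*w² - 4 = -4 + 2*w²)
n(d)*136 = (-4 + 2*(-3)²)*136 = (-4 + 2*9)*136 = (-4 + 18)*136 = 14*136 = 1904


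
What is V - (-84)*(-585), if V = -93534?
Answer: -142674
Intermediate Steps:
V - (-84)*(-585) = -93534 - (-84)*(-585) = -93534 - 1*49140 = -93534 - 49140 = -142674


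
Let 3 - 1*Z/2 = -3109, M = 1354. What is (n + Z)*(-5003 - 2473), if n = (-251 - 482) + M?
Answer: -51173220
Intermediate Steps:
Z = 6224 (Z = 6 - 2*(-3109) = 6 + 6218 = 6224)
n = 621 (n = (-251 - 482) + 1354 = -733 + 1354 = 621)
(n + Z)*(-5003 - 2473) = (621 + 6224)*(-5003 - 2473) = 6845*(-7476) = -51173220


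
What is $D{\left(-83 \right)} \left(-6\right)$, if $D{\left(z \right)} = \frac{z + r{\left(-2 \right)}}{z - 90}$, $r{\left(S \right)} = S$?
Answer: $- \frac{510}{173} \approx -2.948$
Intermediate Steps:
$D{\left(z \right)} = \frac{-2 + z}{-90 + z}$ ($D{\left(z \right)} = \frac{z - 2}{z - 90} = \frac{-2 + z}{-90 + z}$)
$D{\left(-83 \right)} \left(-6\right) = \frac{-2 - 83}{-90 - 83} \left(-6\right) = \frac{1}{-173} \left(-85\right) \left(-6\right) = \left(- \frac{1}{173}\right) \left(-85\right) \left(-6\right) = \frac{85}{173} \left(-6\right) = - \frac{510}{173}$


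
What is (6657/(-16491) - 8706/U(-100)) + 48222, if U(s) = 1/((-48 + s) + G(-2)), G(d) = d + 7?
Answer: 7108608241/5497 ≈ 1.2932e+6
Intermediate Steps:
G(d) = 7 + d
U(s) = 1/(-43 + s) (U(s) = 1/((-48 + s) + (7 - 2)) = 1/((-48 + s) + 5) = 1/(-43 + s))
(6657/(-16491) - 8706/U(-100)) + 48222 = (6657/(-16491) - 8706/(1/(-43 - 100))) + 48222 = (6657*(-1/16491) - 8706/(1/(-143))) + 48222 = (-2219/5497 - 8706/(-1/143)) + 48222 = (-2219/5497 - 8706*(-143)) + 48222 = (-2219/5497 + 1244958) + 48222 = 6843531907/5497 + 48222 = 7108608241/5497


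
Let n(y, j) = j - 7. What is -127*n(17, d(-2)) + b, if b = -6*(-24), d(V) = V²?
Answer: 525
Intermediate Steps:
n(y, j) = -7 + j
b = 144
-127*n(17, d(-2)) + b = -127*(-7 + (-2)²) + 144 = -127*(-7 + 4) + 144 = -127*(-3) + 144 = 381 + 144 = 525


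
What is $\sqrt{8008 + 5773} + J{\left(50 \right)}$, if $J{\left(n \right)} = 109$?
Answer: $109 + \sqrt{13781} \approx 226.39$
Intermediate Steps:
$\sqrt{8008 + 5773} + J{\left(50 \right)} = \sqrt{8008 + 5773} + 109 = \sqrt{13781} + 109 = 109 + \sqrt{13781}$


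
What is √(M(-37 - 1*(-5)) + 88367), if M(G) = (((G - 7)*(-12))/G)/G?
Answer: √22622069/16 ≈ 297.27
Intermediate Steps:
M(G) = (84 - 12*G)/G² (M(G) = (((-7 + G)*(-12))/G)/G = ((84 - 12*G)/G)/G = (84 - 12*G)/G²)
√(M(-37 - 1*(-5)) + 88367) = √(12*(7 - (-37 - 1*(-5)))/(-37 - 1*(-5))² + 88367) = √(12*(7 - (-37 + 5))/(-37 + 5)² + 88367) = √(12*(7 - 1*(-32))/(-32)² + 88367) = √(12*(1/1024)*(7 + 32) + 88367) = √(12*(1/1024)*39 + 88367) = √(117/256 + 88367) = √(22622069/256) = √22622069/16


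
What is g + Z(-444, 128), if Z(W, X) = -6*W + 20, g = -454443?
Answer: -451759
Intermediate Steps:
Z(W, X) = 20 - 6*W
g + Z(-444, 128) = -454443 + (20 - 6*(-444)) = -454443 + (20 + 2664) = -454443 + 2684 = -451759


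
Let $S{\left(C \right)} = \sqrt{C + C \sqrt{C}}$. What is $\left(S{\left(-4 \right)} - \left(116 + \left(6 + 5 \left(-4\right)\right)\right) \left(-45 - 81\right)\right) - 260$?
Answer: $12592 + 2 \sqrt{-1 - 2 i} \approx 12594.0 - 2.544 i$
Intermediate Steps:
$S{\left(C \right)} = \sqrt{C + C^{\frac{3}{2}}}$
$\left(S{\left(-4 \right)} - \left(116 + \left(6 + 5 \left(-4\right)\right)\right) \left(-45 - 81\right)\right) - 260 = \left(\sqrt{-4 + \left(-4\right)^{\frac{3}{2}}} - \left(116 + \left(6 + 5 \left(-4\right)\right)\right) \left(-45 - 81\right)\right) - 260 = \left(\sqrt{-4 - 8 i} - \left(116 + \left(6 - 20\right)\right) \left(-126\right)\right) - 260 = \left(\sqrt{-4 - 8 i} - \left(116 - 14\right) \left(-126\right)\right) - 260 = \left(\sqrt{-4 - 8 i} - 102 \left(-126\right)\right) - 260 = \left(\sqrt{-4 - 8 i} - -12852\right) - 260 = \left(\sqrt{-4 - 8 i} + 12852\right) - 260 = \left(12852 + \sqrt{-4 - 8 i}\right) - 260 = 12592 + \sqrt{-4 - 8 i}$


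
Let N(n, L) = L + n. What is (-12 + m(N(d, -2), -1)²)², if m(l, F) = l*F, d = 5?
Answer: 9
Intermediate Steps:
m(l, F) = F*l
(-12 + m(N(d, -2), -1)²)² = (-12 + (-(-2 + 5))²)² = (-12 + (-1*3)²)² = (-12 + (-3)²)² = (-12 + 9)² = (-3)² = 9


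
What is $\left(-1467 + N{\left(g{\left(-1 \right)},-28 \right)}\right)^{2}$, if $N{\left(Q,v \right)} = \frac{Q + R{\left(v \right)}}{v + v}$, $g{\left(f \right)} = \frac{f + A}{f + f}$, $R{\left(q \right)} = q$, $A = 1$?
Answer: $\frac{8602489}{4} \approx 2.1506 \cdot 10^{6}$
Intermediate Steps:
$g{\left(f \right)} = \frac{1 + f}{2 f}$ ($g{\left(f \right)} = \frac{f + 1}{f + f} = \frac{1 + f}{2 f}$)
$N{\left(Q,v \right)} = \frac{Q + v}{2 v}$ ($N{\left(Q,v \right)} = \frac{Q + v}{v + v} = \frac{Q + v}{2 v}$)
$\left(-1467 + N{\left(g{\left(-1 \right)},-28 \right)}\right)^{2} = \left(-1467 + \frac{\frac{1 - 1}{2 \left(-1\right)} - 28}{2 \left(-28\right)}\right)^{2} = \left(-1467 + \frac{1}{2} \left(- \frac{1}{28}\right) \left(\frac{1}{2} \left(-1\right) 0 - 28\right)\right)^{2} = \left(-1467 + \frac{1}{2} \left(- \frac{1}{28}\right) \left(0 - 28\right)\right)^{2} = \left(-1467 + \frac{1}{2} \left(- \frac{1}{28}\right) \left(-28\right)\right)^{2} = \left(-1467 + \frac{1}{2}\right)^{2} = \left(- \frac{2933}{2}\right)^{2} = \frac{8602489}{4}$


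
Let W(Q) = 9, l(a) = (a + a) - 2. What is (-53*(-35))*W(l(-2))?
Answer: 16695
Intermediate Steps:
l(a) = -2 + 2*a (l(a) = 2*a - 2 = -2 + 2*a)
(-53*(-35))*W(l(-2)) = -53*(-35)*9 = 1855*9 = 16695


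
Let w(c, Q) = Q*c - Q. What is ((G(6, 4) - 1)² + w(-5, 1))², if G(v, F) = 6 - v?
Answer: 25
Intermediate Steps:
w(c, Q) = -Q + Q*c
((G(6, 4) - 1)² + w(-5, 1))² = (((6 - 1*6) - 1)² + 1*(-1 - 5))² = (((6 - 6) - 1)² + 1*(-6))² = ((0 - 1)² - 6)² = ((-1)² - 6)² = (1 - 6)² = (-5)² = 25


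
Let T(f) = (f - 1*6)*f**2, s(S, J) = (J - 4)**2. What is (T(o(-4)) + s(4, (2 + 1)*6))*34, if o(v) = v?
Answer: 1224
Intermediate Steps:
s(S, J) = (-4 + J)**2
T(f) = f**2*(-6 + f) (T(f) = (f - 6)*f**2 = (-6 + f)*f**2 = f**2*(-6 + f))
(T(o(-4)) + s(4, (2 + 1)*6))*34 = ((-4)**2*(-6 - 4) + (-4 + (2 + 1)*6)**2)*34 = (16*(-10) + (-4 + 3*6)**2)*34 = (-160 + (-4 + 18)**2)*34 = (-160 + 14**2)*34 = (-160 + 196)*34 = 36*34 = 1224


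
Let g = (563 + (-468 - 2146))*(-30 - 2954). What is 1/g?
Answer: 1/6120184 ≈ 1.6339e-7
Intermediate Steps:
g = 6120184 (g = (563 - 2614)*(-2984) = -2051*(-2984) = 6120184)
1/g = 1/6120184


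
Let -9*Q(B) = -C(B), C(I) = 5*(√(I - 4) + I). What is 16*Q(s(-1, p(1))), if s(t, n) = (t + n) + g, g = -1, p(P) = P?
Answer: -80/9 + 80*I*√5/9 ≈ -8.8889 + 19.876*I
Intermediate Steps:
C(I) = 5*I + 5*√(-4 + I) (C(I) = 5*(√(-4 + I) + I) = 5*(I + √(-4 + I)) = 5*I + 5*√(-4 + I))
s(t, n) = -1 + n + t (s(t, n) = (t + n) - 1 = (n + t) - 1 = -1 + n + t)
Q(B) = 5*B/9 + 5*√(-4 + B)/9 (Q(B) = -(-1)*(5*B + 5*√(-4 + B))/9 = -(-5*B - 5*√(-4 + B))/9 = 5*B/9 + 5*√(-4 + B)/9)
16*Q(s(-1, p(1))) = 16*(5*(-1 + 1 - 1)/9 + 5*√(-4 + (-1 + 1 - 1))/9) = 16*((5/9)*(-1) + 5*√(-4 - 1)/9) = 16*(-5/9 + 5*√(-5)/9) = 16*(-5/9 + 5*(I*√5)/9) = 16*(-5/9 + 5*I*√5/9) = -80/9 + 80*I*√5/9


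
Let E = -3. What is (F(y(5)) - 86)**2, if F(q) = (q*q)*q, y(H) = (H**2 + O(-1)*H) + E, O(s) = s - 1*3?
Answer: 6084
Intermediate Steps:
O(s) = -3 + s (O(s) = s - 3 = -3 + s)
y(H) = -3 + H**2 - 4*H (y(H) = (H**2 + (-3 - 1)*H) - 3 = (H**2 - 4*H) - 3 = -3 + H**2 - 4*H)
F(q) = q**3 (F(q) = q**2*q = q**3)
(F(y(5)) - 86)**2 = ((-3 + 5**2 - 4*5)**3 - 86)**2 = ((-3 + 25 - 20)**3 - 86)**2 = (2**3 - 86)**2 = (8 - 86)**2 = (-78)**2 = 6084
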